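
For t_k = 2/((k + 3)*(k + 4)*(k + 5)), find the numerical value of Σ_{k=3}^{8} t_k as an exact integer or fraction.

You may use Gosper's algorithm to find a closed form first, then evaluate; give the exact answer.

Σ = 19/1092

Step 1: r(k) = (k + 3)/(k + 6).
Normal form (A,B,C) = (k + 3, k + 6, 1).
Solve (k + 3)·f(k+1) − (k + 5)·f(k) = 1.
Degrees (1,1,0) ⇒ d ≤ 2.
Coefficient equations give f(k) = k*(k + 7)/24.
Certificate R = B(k−1)f/C = k*(k + 5)*(k + 7)/24 gives s_k = k*(k + 7)/(12*(k + 3)*(k + 4)).
Check: Δs_k = 2/(k**3 + 12*k**2 + 47*k + 60). ✓
Evaluate s at k=9 and k=3: 1/13 and 5/84; difference 19/1092.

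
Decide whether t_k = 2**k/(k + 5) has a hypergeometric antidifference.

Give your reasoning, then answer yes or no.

Compute t_(k+1)/t_k: get 2*(k + 5)/(k + 6).
Normal form (A,B,C) = (2*k + 10, k + 6, 1).
Need (2*k + 10)·f(k+1) − (k + 5)·f(k) = 1.
d = -1 from the (1,1,0) case.
Negative degree bound (-1): no f exists, t_k not Gosper-summable.

No — negative degree bound, so no certificate f.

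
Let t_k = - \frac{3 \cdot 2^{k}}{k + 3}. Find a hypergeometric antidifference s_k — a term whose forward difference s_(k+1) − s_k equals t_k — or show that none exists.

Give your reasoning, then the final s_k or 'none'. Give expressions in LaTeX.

not Gosper-summable; s_k does not exist

t_(k+1)/t_k = 2*(k + 3)/(k + 4).
Normal form (A,B,C) = (2*k + 6, k + 4, 1).
f must satisfy (2*k + 6)·f(k+1) − (k + 3)·f(k) = 1.
d = -1 from the (1,1,0) case.
d = -1 < 0 ⇒ no nonzero polynomial f; not summable.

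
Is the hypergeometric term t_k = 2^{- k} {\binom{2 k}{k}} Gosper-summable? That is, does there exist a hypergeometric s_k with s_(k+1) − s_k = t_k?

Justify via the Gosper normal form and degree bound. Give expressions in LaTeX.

No — key equation has no polynomial f.

Step 1: r(k) = (2*k + 1)/(k + 1).
So A=2*k + 1 and B=k + 1, with C=1.
Set up (2*k + 1)·f(k+1) − (k)·f(k) − (1) = 0.
Bound: deg f ≤ -1.
d = -1 < 0 ⇒ no nonzero polynomial f; not summable.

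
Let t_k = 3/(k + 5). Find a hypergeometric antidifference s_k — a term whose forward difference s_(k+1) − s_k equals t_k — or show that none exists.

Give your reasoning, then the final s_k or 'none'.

r(k) = (k + 5)/(k + 6) after simplifying.
Normal form (A,B,C) = (k + 5, k + 6, 1).
Set up (k + 5)·f(k+1) − (k + 5)·f(k) − (1) = 0.
Degrees (1,1,0) ⇒ d ≤ 0.
Write f(k) = c0. Then LHS − RHS = -1, requiring -1 = 0: contradictory. No certificate.

no hypergeometric antidifference exists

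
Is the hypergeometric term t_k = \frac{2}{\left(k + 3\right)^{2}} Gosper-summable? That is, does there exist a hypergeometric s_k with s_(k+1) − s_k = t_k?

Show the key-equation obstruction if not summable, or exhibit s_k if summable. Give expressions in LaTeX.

No — t_k has no hypergeometric antidifference.

t_(k+1)/t_k = (k + 3)**2/(k + 4)**2.
Take A(k)=k**2 + 6*k + 9, B(k)=k**2 + 8*k + 16, C(k)=1.
f must satisfy (k**2 + 6*k + 9)·f(k+1) − (k**2 + 6*k + 9)·f(k) = 1.
Degrees (2,2,0) ⇒ d ≤ 0.
Generic f = c0 gives residual -1; -1 = 0 cannot hold, so t_k is not Gosper-summable.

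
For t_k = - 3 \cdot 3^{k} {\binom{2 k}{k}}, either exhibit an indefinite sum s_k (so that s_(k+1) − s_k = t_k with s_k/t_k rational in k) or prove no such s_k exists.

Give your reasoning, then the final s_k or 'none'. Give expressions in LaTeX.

Compute t_(k+1)/t_k: get 6*(2*k + 1)/(k + 1).
Take A(k)=12*k + 6, B(k)=k + 1, C(k)=1.
Solve (12*k + 6)·f(k+1) − (k)·f(k) = 1.
d = -1 from the (1,1,0) case.
d = -1 < 0 ⇒ no nonzero polynomial f; not summable.

none — t_k is not Gosper-summable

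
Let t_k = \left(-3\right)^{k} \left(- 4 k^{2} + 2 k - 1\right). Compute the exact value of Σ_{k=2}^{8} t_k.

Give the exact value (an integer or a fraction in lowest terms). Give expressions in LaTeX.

Compute t_(k+1)/t_k: get 3*(2*k - 4*(k + 1)**2 + 1)/(4*k**2 - 2*k + 1).
Factor: A=-3; B=1; C=k**2 - k/2 + 1/4.
Need (-3)·f(k+1) − (1)·f(k) = k**2 - k/2 + 1/4.
Bound: deg f ≤ 2.
Solving with deg f ≤ 2: f(k) = -(k - 1)**2/4.
Then R = B(k−1)f/C = -(k - 1)**2/(4*k**2 - 2*k + 1), so s_k = R(k)·t_k = (-3)**k*(k**2 - 2*k + 1).
s_(k+1) − s_k = (-3)**k*(-4*k**2 + 2*k - 1) = t_k.
Telescoping: Σ = s_(9) − s_(2) = -1259712 − (9) = -1259721.

Σ = -1259721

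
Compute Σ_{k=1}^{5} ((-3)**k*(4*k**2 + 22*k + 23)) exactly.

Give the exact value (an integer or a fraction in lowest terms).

Compute t_(k+1)/t_k: get 3*(-4*k**2 - 30*k - 49)/(4*k**2 + 22*k + 23).
Gosper form: A/B · C(k+1)/C(k) with A=-3, B=1, C=k**2 + 11*k/2 + 23/4.
f must satisfy (-3)·f(k+1) − (1)·f(k) = k**2 + 11*k/2 + 23/4.
Bound: deg f ≤ 2.
Match coefficients ⇒ f(k) = -(k**2 + 4*k + 2)/4.
So s_k = (B(k−1)f/C)·t_k = (-(k**2 + 4*k + 2)/(4*k**2 + 22*k + 23))·t_k = (-3)**k*(-k**2 - 4*k - 2).
Verify: (-3)**k*(4*k**2 + 22*k + 23) matches t_k.
Telescoping: Σ = s_(6) − s_(1) = -45198 − (21) = -45219.

Σ = -45219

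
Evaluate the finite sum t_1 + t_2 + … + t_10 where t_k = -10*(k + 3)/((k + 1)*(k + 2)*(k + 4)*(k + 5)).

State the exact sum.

Step 1: r(k) = (k + 1)*(k + 4)**2/((k + 3)**2*(k + 6)).
Factor: A=k + 1; B=k + 6; C=k**2 + 6*k + 9.
Set up (k + 1)·f(k+1) − (k + 5)·f(k) − (k**2 + 6*k + 9) = 0.
Degrees (1,1,2) ⇒ d ≤ 4.
Solve for f: f(k) = k*(k + 2)*(k + 3)*(k + 5)/8 (degree 4 ≤ 4).
Then R = B(k−1)f/C = k*(k + 2)*(k + 5)**2/(8*(k + 3)), so s_k = R(k)·t_k = 5*k*(-k - 5)/(4*(k**2 + 5*k + 4)).
Verify: 10*(-k - 3)/(k**4 + 12*k**3 + 49*k**2 + 78*k + 40) matches t_k.
Σ_(k=1)^(10) t_k = s_(11) − s_(1) = -11/9 − (-3/4) = -17/36.

Σ = -17/36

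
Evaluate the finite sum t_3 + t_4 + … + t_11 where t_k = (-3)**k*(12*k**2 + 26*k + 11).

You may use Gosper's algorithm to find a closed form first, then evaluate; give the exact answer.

Σ = -241806519

r(k) = 3*(-12*k**2 - 50*k - 49)/(12*k**2 + 26*k + 11) after simplifying.
So A=-3 and B=1, with C=k**2 + 13*k/6 + 11/12.
f must satisfy (-3)·f(k+1) − (1)·f(k) = k**2 + 13*k/6 + 11/12.
d = 2 from the (0,0,2) case.
Solve for f: f(k) = -(k + 1)*(3*k - 1)/12 (degree 2 ≤ 2).
Certificate R = B(k−1)f/C = -(k + 1)*(3*k - 1)/(12*k**2 + 26*k + 11) gives s_k = (-3)**k*(-3*k**2 - 2*k + 1).
s_(k+1) − s_k = (-3)**k*(12*k**2 + 26*k + 11) = t_k.
Telescoping: Σ = s_(12) − s_(3) = -241805655 − (864) = -241806519.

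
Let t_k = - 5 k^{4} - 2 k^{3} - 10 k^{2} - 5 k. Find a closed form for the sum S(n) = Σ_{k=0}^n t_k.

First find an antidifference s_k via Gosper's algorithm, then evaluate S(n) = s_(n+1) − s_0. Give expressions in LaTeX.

Step 1: r(k) = (5*k**4 + 22*k**3 + 46*k**2 + 51*k + 22)/(k*(5*k**3 + 2*k**2 + 10*k + 5)).
Gosper form: A/B · C(k+1)/C(k) with A=1, B=1, C=k**4 + 2*k**3/5 + 2*k**2 + k.
Set up (1)·f(k+1) − (1)·f(k) − (k**4 + 2*k**3/5 + 2*k**2 + k) = 0.
deg f ≤ 5 (via 0,0,4).
Solve for f: f(k) = k*(k - 1)*(k**3 - k**2 + 3*k + 1)/5 (degree 5 ≤ 5).
So s_k = (B(k−1)f/C)·t_k = ((k - 1)*(k**3 - k**2 + 3*k + 1)/(5*k**3 + 2*k**2 + 10*k + 5))·t_k = k*(-k**4 + 2*k**3 - 4*k**2 + 2*k + 1).
Verify: k*(-5*k**3 - 2*k**2 - 10*k - 5) matches t_k.
s_(n+1) = n*(-n**4 - 3*n**3 - 6*n**2 - 8*n - 4) and s_(0) = 0, so S(n) = n*(-n**4 - 3*n**3 - 6*n**2 - 8*n - 4).

S(n) = n \left(- n^{4} - 3 n^{3} - 6 n^{2} - 8 n - 4\right)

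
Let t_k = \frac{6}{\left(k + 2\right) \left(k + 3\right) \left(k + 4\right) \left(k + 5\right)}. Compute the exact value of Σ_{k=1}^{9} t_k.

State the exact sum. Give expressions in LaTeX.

Σ = 59/1820

t_(k+1)/t_k = (k + 2)/(k + 6).
Factor: A=k + 2; B=k + 6; C=1.
Key eq: (k + 2)·f(k+1) = (k + 5)·f(k) + (1).
d = 3 from the (1,1,0) case.
Solving with deg f ≤ 3: f(k) = k*(k**2 + 9*k + 26)/72.
Then R = B(k−1)f/C = k*(k + 5)*(k**2 + 9*k + 26)/72, so s_k = R(k)·t_k = k*(k**2 + 9*k + 26)/(12*(k + 2)*(k + 3)*(k + 4)).
Verify: 6/(k**4 + 14*k**3 + 71*k**2 + 154*k + 120) matches t_k.
Sum = s_(10) − s_(1); s_(10) = 15/182, s_(1) = 1/20 ⇒ 59/1820.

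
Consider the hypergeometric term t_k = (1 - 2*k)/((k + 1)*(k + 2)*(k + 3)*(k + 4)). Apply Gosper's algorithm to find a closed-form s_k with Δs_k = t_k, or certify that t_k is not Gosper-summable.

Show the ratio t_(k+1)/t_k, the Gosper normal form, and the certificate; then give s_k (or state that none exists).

The ratio is (k + 1)*(2*k + 1)/((k + 5)*(2*k - 1)).
Take A(k)=k + 1, B(k)=k + 5, C(k)=k - 1/2.
Key eq: (k + 1)·f(k+1) = (k + 4)·f(k) + (k - 1/2).
Bound: deg f ≤ 3.
Solving with deg f ≤ 3: f(k) = -k/2.
Then R = B(k−1)f/C = -k*(k + 4)/(2*k - 1), so s_k = R(k)·t_k = k/((k + 1)*(k + 2)*(k + 3)).
Verify: (-k*(k + 4) + (k + 1)**2)/((k + 1)*(k + 2)*(k + 3)*(k + 4)) matches t_k.

s_k = k/((k + 1)*(k + 2)*(k + 3))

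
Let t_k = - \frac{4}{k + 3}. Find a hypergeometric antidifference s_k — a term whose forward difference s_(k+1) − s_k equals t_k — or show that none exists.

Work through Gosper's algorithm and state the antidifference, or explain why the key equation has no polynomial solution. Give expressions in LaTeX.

none (Gosper's algorithm certifies no s_k)

t_(k+1)/t_k = (k + 3)/(k + 4).
Gosper form: A/B · C(k+1)/C(k) with A=k + 3, B=k + 4, C=1.
f must satisfy (k + 3)·f(k+1) − (k + 3)·f(k) = 1.
Degrees (1,1,0) ⇒ d ≤ 0.
Generic f = c0 gives residual -1; -1 = 0 cannot hold, so t_k is not Gosper-summable.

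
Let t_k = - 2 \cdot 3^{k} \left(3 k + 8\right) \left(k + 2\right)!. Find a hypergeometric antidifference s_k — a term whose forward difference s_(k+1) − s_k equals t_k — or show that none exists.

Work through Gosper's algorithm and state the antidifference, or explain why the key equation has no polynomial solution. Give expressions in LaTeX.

r(k) = 3*(k + 3)*(3*k + 11)/(3*k + 8) after simplifying.
Take A(k)=3*k + 9, B(k)=1, C(k)=k + 8/3.
f must satisfy (3*k + 9)·f(k+1) − (1)·f(k) = k + 8/3.
Bound: deg f ≤ 0.
Solving with deg f ≤ 0: f(k) = 1/3.
Certificate R = B(k−1)f/C = 1/(3*k + 8) gives s_k = -2*3**k*factorial(k + 2).
Check: Δs_k = -2*3**k*(3*k + 8)*factorial(k + 2). ✓

s_k = - 2 \cdot 3^{k} \left(k + 2\right)!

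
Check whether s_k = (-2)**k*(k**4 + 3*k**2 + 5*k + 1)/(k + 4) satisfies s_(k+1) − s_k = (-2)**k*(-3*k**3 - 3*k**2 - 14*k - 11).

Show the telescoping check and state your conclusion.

s_(k+1) = (-2)**(k + 1)*(5*k + (k + 1)**4 + 3*(k + 1)**2 + 6)/(k + 5)
s_(k+1) − s_k = (-2)**k*(-3*k**5 - 21*k**4 - 53*k**3 - 122*k**2 - 166*k - 85)/(k**2 + 9*k + 20)
(s_(k+1) − s_k) − t_k = (-2)**k*(9*k**4 + 48*k**3 + 75*k**2 + 213*k + 135)/(k**2 + 9*k + 20)

Invalid: residual (-2)**k*(9*k**4 + 48*k**3 + 75*k**2 + 213*k + 135)/(k**2 + 9*k + 20) ≠ 0.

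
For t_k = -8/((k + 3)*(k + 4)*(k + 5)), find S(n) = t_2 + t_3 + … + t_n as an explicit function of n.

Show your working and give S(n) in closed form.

S(n) = 2*(-n**2 - 9*n + 10)/(15*(n**2 + 9*n + 20))

The ratio is (k + 3)/(k + 6).
So A=k + 3 and B=k + 6, with C=1.
Solve (k + 3)·f(k+1) − (k + 5)·f(k) = 1.
From deg A=1, deg B=1, deg C=0: d=2.
Match coefficients ⇒ f(k) = k*(k + 7)/24.
R(k) = B(k−1)·f(k)/C(k) = k*(k + 5)*(k + 7)/24; s_k = R·t_k = k*(-k - 7)/(3*(k + 3)*(k + 4)).
Δs = -8/(k**3 + 12*k**2 + 47*k + 60), as required.
Telescope: S(n) = s_(n+1) − s_(2) = (-n**2 - 9*n - 8)/(3*(n**2 + 9*n + 20)) − (-1/5) = 2*(-n**2 - 9*n + 10)/(15*(n**2 + 9*n + 20)).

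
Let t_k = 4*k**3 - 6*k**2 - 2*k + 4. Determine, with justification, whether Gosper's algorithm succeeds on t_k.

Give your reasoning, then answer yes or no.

Yes. s_k = k*(k**3 - 4*k**2 + 3*k + 4).

The ratio is k*(2*k**2 + 3*k - 1)/(2*k**3 - 3*k**2 - k + 2).
Gosper form: A/B · C(k+1)/C(k) with A=1, B=1, C=k**3 - 3*k**2/2 - k/2 + 1.
Key eq: (1)·f(k+1) = (1)·f(k) + (k**3 - 3*k**2/2 - k/2 + 1).
deg f ≤ 4 (via 0,0,3).
Match coefficients ⇒ f(k) = k*(k**3 - 4*k**2 + 3*k + 4)/4.
Certificate R = B(k−1)f/C = k*(k**3 - 4*k**2 + 3*k + 4)/(2*(k - 1)*(2*k**2 - k - 2)) gives s_k = k*(k**3 - 4*k**2 + 3*k + 4).
s_(k+1) − s_k = 4*k**3 - 6*k**2 - 2*k + 4 = t_k.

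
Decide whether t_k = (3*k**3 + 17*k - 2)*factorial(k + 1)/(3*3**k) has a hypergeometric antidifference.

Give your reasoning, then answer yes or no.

Yes. s_k = (3*k**2 - 3*k + 2)*factorial(k + 1)/3**k.

Ratio r(k) = (k + 2)*(17*k + 3*(k + 1)**3 + 15)/(3*(3*k**3 + 17*k - 2)).
Normal form (A,B,C) = (k/3 + 2/3, 1, k**3 + 17*k/3 - 2/3).
Solve (k/3 + 2/3)·f(k+1) − (1)·f(k) = k**3 + 17*k/3 - 2/3.
deg f ≤ 2 (via 1,0,3).
Match coefficients ⇒ f(k) = 3*k**2 - 3*k + 2.
Get s_k = R·t_k = (3*k**2 - 3*k + 2)*factorial(k + 1)/3**k with R(k) = B(k−1)f(k)/C(k) = 3*(3*k**2 - 3*k + 2)/(3*k**3 + 17*k - 2).
s_(k+1) − s_k = (3*k**3 + 17*k - 2)*factorial(k + 1)/(3*3**k) = t_k.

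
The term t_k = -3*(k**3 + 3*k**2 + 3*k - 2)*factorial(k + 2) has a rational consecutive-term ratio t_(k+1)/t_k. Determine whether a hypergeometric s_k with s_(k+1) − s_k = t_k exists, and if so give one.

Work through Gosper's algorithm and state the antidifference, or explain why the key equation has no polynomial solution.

s_k = 3*(-k**2 + k + 1)*factorial(k + 2)

r(k) = (k**4 + 9*k**3 + 30*k**2 + 41*k + 15)/(k**3 + 3*k**2 + 3*k - 2) after simplifying.
Take A(k)=k + 3, B(k)=1, C(k)=k**3 + 3*k**2 + 3*k - 2.
Key eq: (k + 3)·f(k+1) = (1)·f(k) + (k**3 + 3*k**2 + 3*k - 2).
From deg A=1, deg B=0, deg C=3: d=2.
A polynomial solution: f(k) = k**2 - k - 1.
Certificate R = B(k−1)f/C = (k**2 - k - 1)/(k**3 + 3*k**2 + 3*k - 2) gives s_k = 3*(-k**2 + k + 1)*factorial(k + 2).
Check: Δs_k = -3*(k**3 + 3*k**2 + 3*k - 2)*factorial(k + 2). ✓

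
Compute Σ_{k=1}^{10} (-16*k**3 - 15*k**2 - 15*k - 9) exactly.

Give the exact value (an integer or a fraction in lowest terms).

Σ = -55090

t_(k+1)/t_k = (16*k**3 + 63*k**2 + 93*k + 55)/(16*k**3 + 15*k**2 + 15*k + 9).
Take A(k)=1, B(k)=1, C(k)=k**3 + 15*k**2/16 + 15*k/16 + 9/16.
Solve (1)·f(k+1) − (1)·f(k) = k**3 + 15*k**2/16 + 15*k/16 + 9/16.
deg f ≤ 4 (via 0,0,3).
Solve for f: f(k) = k*(4*k**3 - 3*k**2 + 4*k + 4)/16 (degree 4 ≤ 4).
R(k) = B(k−1)·f(k)/C(k) = k*(4*k**3 - 3*k**2 + 4*k + 4)/(16*k**3 + 15*k**2 + 15*k + 9); s_k = R·t_k = k*(-4*k**3 + 3*k**2 - 4*k - 4).
Verify: -16*k**3 - 15*k**2 - 15*k - 9 matches t_k.
Telescoping: Σ = s_(11) − s_(1) = -55099 − (-9) = -55090.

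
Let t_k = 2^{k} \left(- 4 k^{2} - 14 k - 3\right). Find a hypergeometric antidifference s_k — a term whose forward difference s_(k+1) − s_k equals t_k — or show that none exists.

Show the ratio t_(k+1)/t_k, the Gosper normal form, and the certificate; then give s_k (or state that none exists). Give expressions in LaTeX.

Compute t_(k+1)/t_k: get 2*(4*k**2 + 22*k + 21)/(4*k**2 + 14*k + 3).
A = 2, B = 1, C = k**2 + 7*k/2 + 3/4.
Set up (2)·f(k+1) − (1)·f(k) − (k**2 + 7*k/2 + 3/4) = 0.
From deg A=0, deg B=0, deg C=2: d=2.
Match coefficients ⇒ f(k) = (4*k**2 - 2*k - 1)/4.
Certificate R = B(k−1)f/C = (4*k**2 - 2*k - 1)/(4*k**2 + 14*k + 3) gives s_k = 2**k*(-4*k**2 + 2*k + 1).
Check: Δs_k = 2**k*(-4*k**2 - 14*k - 3). ✓

s_k = 2^{k} \left(- 4 k^{2} + 2 k + 1\right)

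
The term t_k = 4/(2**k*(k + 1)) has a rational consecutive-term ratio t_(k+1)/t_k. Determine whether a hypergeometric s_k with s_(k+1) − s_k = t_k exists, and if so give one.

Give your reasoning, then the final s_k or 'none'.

r(k) = (k + 1)/(2*(k + 2)) after simplifying.
A = k/2 + 1/2, B = k + 2, C = 1.
Key eq: (k/2 + 1/2)·f(k+1) = (k + 1)·f(k) + (1).
d = -1 from the (1,1,0) case.
Bound -1 < 0, so the key equation has no polynomial solution.

none (Gosper's algorithm certifies no s_k)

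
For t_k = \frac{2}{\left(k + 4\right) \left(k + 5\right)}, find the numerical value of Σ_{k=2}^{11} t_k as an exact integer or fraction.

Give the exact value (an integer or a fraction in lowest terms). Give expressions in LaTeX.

Σ = 5/24

Compute t_(k+1)/t_k: get (k + 4)/(k + 6).
Gosper form: A/B · C(k+1)/C(k) with A=k + 4, B=k + 6, C=1.
Solve (k + 4)·f(k+1) − (k + 5)·f(k) = 1.
Degrees (1,1,0) ⇒ d ≤ 1.
A polynomial solution: f(k) = k/4.
R(k) = B(k−1)·f(k)/C(k) = k*(k + 5)/4; s_k = R·t_k = k/(2*(k + 4)).
Check: Δs_k = 2/(k**2 + 9*k + 20). ✓
Telescoping: Σ = s_(12) − s_(2) = 3/8 − (1/6) = 5/24.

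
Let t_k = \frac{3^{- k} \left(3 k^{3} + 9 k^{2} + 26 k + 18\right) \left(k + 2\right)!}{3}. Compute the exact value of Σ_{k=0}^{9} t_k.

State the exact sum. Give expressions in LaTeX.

Step 1: r(k) = (3*k**4 + 27*k**3 + 107*k**2 + 215*k + 168)/(3*(3*k**3 + 9*k**2 + 26*k + 18)).
So A=k/3 + 1 and B=1, with C=k**3 + 3*k**2 + 26*k/3 + 6.
Solve (k/3 + 1)·f(k+1) − (1)·f(k) = k**3 + 3*k**2 + 26*k/3 + 6.
From deg A=1, deg B=0, deg C=3: d=2.
Coefficient equations give f(k) = 3*k**2 + 3*k + 2.
So s_k = (B(k−1)f/C)·t_k = (3*(3*k**2 + 3*k + 2)/(3*k**3 + 9*k**2 + 26*k + 18))·t_k = (3*k**2 + 3*k + 2)*factorial(k + 2)/3**k.
s_(k+1) − s_k = (3*k**3 + 9*k**2 + 26*k + 18)*factorial(k + 2)/(3*3**k) = t_k.
Telescoping: Σ = s_(10) − s_(0) = 654438400/243 − (4) = 654437428/243.

Σ = 654437428/243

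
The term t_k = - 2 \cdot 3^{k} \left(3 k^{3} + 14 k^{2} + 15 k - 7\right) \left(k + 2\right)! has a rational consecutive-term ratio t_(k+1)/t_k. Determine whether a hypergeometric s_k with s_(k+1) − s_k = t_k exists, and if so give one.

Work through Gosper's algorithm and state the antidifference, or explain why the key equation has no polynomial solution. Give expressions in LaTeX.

Compute t_(k+1)/t_k: get 3*(3*k**4 + 32*k**3 + 121*k**2 + 181*k + 75)/(3*k**3 + 14*k**2 + 15*k - 7).
Take A(k)=3*k + 9, B(k)=1, C(k)=k**3 + 14*k**2/3 + 5*k - 7/3.
Need (3*k + 9)·f(k+1) − (1)·f(k) = k**3 + 14*k**2/3 + 5*k - 7/3.
deg f ≤ 2 (via 1,0,3).
A polynomial solution: f(k) = (k**2 - 2)/3.
Get s_k = R·t_k = -2*3**k*(k**2 - 2)*factorial(k + 2) with R(k) = B(k−1)f(k)/C(k) = (k**2 - 2)/(3*k**3 + 14*k**2 + 15*k - 7).
s_(k+1) − s_k = -2*3**k*(3*k**3 + 14*k**2 + 15*k - 7)*factorial(k + 2) = t_k.

s_k = - 2 \cdot 3^{k} \left(k^{2} - 2\right) \left(k + 2\right)!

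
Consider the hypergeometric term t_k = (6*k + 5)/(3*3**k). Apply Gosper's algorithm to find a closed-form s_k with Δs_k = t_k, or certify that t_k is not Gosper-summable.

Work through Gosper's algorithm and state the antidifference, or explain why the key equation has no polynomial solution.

t_(k+1)/t_k = (6*k + 11)/(3*(6*k + 5)).
Normal form (A,B,C) = (1/3, 1, k + 5/6).
Need (1/3)·f(k+1) − (1)·f(k) = k + 5/6.
Bound: deg f ≤ 1.
A polynomial solution: f(k) = -(3*k + 4)/2.
Certificate R = B(k−1)f/C = -3*(3*k + 4)/(6*k + 5) gives s_k = (-3*k - 4)/3**k.
s_(k+1) − s_k = (6*k + 5)/(3*3**k) = t_k.

s_k = (-3*k - 4)/3**k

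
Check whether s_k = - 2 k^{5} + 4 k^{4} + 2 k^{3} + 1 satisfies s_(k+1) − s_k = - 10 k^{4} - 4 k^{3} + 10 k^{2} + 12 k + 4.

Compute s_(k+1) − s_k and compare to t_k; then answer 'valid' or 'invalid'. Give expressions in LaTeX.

s_(k+1) = -2*(k + 1)**5 + 4*(k + 1)**4 + 2*(k + 1)**3 + 1
s_(k+1) − s_k = -10*k**4 - 4*k**3 + 10*k**2 + 12*k + 4
(s_(k+1) − s_k) − t_k = 0

valid; difference matches t_k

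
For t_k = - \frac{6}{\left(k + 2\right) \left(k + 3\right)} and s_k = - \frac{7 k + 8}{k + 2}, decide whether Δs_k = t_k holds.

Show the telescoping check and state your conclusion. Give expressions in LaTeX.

s_(k+1) = (-7*k - 15)/(k + 3)
s_(k+1) − s_k = -6/(k**2 + 5*k + 6)
(s_(k+1) − s_k) − t_k = 0

valid (s_(k+1) − s_k reduces to t_k)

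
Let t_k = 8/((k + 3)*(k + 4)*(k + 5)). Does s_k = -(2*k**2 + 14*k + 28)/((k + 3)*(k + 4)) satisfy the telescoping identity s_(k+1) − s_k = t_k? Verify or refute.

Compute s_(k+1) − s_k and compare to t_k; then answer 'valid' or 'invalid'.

Valid: the claim telescopes to t_k.

s_(k+1) = 2*(-7*k - (k + 1)**2 - 21)/((k + 4)*(k + 5))
s_(k+1) − s_k = 8/(k**3 + 12*k**2 + 47*k + 60)
(s_(k+1) − s_k) − t_k = 0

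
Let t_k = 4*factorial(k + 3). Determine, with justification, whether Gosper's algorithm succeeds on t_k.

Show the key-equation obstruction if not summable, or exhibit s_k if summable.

Ratio r(k) = k + 4.
Factor: A=k + 4; B=1; C=1.
Set up (k + 4)·f(k+1) − (1)·f(k) − (1) = 0.
From deg A=1, deg B=0, deg C=0: d=-1.
Bound -1 < 0, so the key equation has no polynomial solution.

No — t_k has no hypergeometric antidifference.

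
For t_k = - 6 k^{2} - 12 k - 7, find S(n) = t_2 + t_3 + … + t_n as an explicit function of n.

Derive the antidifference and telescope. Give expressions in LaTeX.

S(n) = - 2 n^{3} - 9 n^{2} - 14 n + 25

Compute t_(k+1)/t_k: get (6*k**2 + 24*k + 25)/(6*k**2 + 12*k + 7).
So A=1 and B=1, with C=k**2 + 2*k + 7/6.
Key eq: (1)·f(k+1) = (1)·f(k) + (k**2 + 2*k + 7/6).
deg f ≤ 3 (via 0,0,2).
Match coefficients ⇒ f(k) = k*(2*k**2 + 3*k + 2)/6.
R(k) = B(k−1)·f(k)/C(k) = k*(2*k**2 + 3*k + 2)/(6*k**2 + 12*k + 7); s_k = R·t_k = k*(-2*k**2 - 3*k - 2).
Δs = -6*k**2 - 12*k - 7, as required.
Telescope: S(n) = s_(n+1) − s_(2) = -2*n**3 - 9*n**2 - 14*n - 7 − (-32) = -2*n**3 - 9*n**2 - 14*n + 25.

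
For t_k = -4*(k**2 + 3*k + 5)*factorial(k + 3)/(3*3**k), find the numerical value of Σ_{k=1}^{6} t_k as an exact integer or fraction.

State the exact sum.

Compute t_(k+1)/t_k: get (k + 4)*(3*k + (k + 1)**2 + 8)/(3*(k**2 + 3*k + 5)).
Gosper form: A/B · C(k+1)/C(k) with A=k/3 + 4/3, B=1, C=k**2 + 3*k + 5.
f must satisfy (k/3 + 4/3)·f(k+1) − (1)·f(k) = k**2 + 3*k + 5.
Bound: deg f ≤ 1.
A polynomial solution: f(k) = 3*(k + 1).
So s_k = (B(k−1)f/C)·t_k = (3*(k + 1)/(k**2 + 3*k + 5))·t_k = -4*(k + 1)*factorial(k + 3)/3**k.
Verify: -4*(k**2 + 3*k + 5)*factorial(k + 3)/(3*3**k) matches t_k.
Evaluate s at k=7 and k=1: -1433600/27 and -64; difference -1431872/27.

Σ = -1431872/27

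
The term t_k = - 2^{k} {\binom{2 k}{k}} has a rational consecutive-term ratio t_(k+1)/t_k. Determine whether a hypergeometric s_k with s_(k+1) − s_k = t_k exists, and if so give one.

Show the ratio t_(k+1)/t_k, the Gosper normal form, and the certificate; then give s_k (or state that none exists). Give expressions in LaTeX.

The ratio is 4*(2*k + 1)/(k + 1).
A = 8*k + 4, B = k + 1, C = 1.
Solve (8*k + 4)·f(k+1) − (k)·f(k) = 1.
Degrees (1,1,0) ⇒ d ≤ -1.
Bound -1 < 0, so the key equation has no polynomial solution.

no hypergeometric antidifference exists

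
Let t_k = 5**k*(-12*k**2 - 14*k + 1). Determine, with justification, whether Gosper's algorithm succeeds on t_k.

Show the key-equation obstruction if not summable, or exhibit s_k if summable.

Yes. s_k = 5**k*(-3*k**2 + 4*k - 1).

Ratio r(k) = 5*(12*k**2 + 38*k + 25)/(12*k**2 + 14*k - 1).
A = 5, B = 1, C = k**2 + 7*k/6 - 1/12.
f must satisfy (5)·f(k+1) − (1)·f(k) = k**2 + 7*k/6 - 1/12.
Degrees (0,0,2) ⇒ d ≤ 2.
Coefficient equations give f(k) = (k - 1)*(3*k - 1)/12.
Certificate R = B(k−1)f/C = (k - 1)*(3*k - 1)/(12*k**2 + 14*k - 1) gives s_k = 5**k*(-3*k**2 + 4*k - 1).
Δs = 5**k*(-12*k**2 - 14*k + 1), as required.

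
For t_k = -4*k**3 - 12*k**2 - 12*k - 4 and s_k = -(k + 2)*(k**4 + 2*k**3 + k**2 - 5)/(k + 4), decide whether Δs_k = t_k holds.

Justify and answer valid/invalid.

Invalid: residual 2*(3*k**4 + 26*k**3 + 59*k**2 + 52*k + 21)/(k**2 + 9*k + 20) ≠ 0.

s_(k+1) = -(k + 3)*((k + 1)**4 + 2*(k + 1)**3 + (k + 1)**2 - 5)/(k + 5)
s_(k+1) − s_k = 2*(-2*k**5 - 21*k**4 - 74*k**3 - 117*k**2 - 86*k - 19)/(k**2 + 9*k + 20)
(s_(k+1) − s_k) − t_k = 2*(3*k**4 + 26*k**3 + 59*k**2 + 52*k + 21)/(k**2 + 9*k + 20)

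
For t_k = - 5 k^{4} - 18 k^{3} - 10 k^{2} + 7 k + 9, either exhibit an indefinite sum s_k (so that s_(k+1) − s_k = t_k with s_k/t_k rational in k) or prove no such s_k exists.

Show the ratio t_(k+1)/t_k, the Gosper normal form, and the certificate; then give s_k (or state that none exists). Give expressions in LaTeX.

s_k = k \left(- k^{4} - 2 k^{3} + 4 k^{2} + 4 k + 4\right)

t_(k+1)/t_k = (5*k**4 + 38*k**3 + 94*k**2 + 87*k + 17)/(5*k**4 + 18*k**3 + 10*k**2 - 7*k - 9).
Gosper form: A/B · C(k+1)/C(k) with A=1, B=1, C=k**4 + 18*k**3/5 + 2*k**2 - 7*k/5 - 9/5.
Solve (1)·f(k+1) − (1)·f(k) = k**4 + 18*k**3/5 + 2*k**2 - 7*k/5 - 9/5.
From deg A=0, deg B=0, deg C=4: d=5.
A polynomial solution: f(k) = k*(k**4 + 2*k**3 - 4*k**2 - 4*k - 4)/5.
So s_k = (B(k−1)f/C)·t_k = (k*(k**4 + 2*k**3 - 4*k**2 - 4*k - 4)/(5*k**4 + 18*k**3 + 10*k**2 - 7*k - 9))·t_k = k*(-k**4 - 2*k**3 + 4*k**2 + 4*k + 4).
s_(k+1) − s_k = -5*k**4 - 18*k**3 - 10*k**2 + 7*k + 9 = t_k.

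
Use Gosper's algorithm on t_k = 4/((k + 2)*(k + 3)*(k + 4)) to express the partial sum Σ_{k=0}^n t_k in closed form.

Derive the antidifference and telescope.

S(n) = (n**2 + 7*n + 6)/(3*(n**2 + 7*n + 12))

Compute t_(k+1)/t_k: get (k + 2)/(k + 5).
Normal form (A,B,C) = (k + 2, k + 5, 1).
Key eq: (k + 2)·f(k+1) = (k + 4)·f(k) + (1).
Bound: deg f ≤ 2.
Match coefficients ⇒ f(k) = k*(k + 5)/12.
R(k) = B(k−1)·f(k)/C(k) = k*(k + 4)*(k + 5)/12; s_k = R·t_k = k*(k + 5)/(3*(k + 2)*(k + 3)).
s_(k+1) − s_k = 4/(k**3 + 9*k**2 + 26*k + 24) = t_k.
Telescope: S(n) = s_(n+1) − s_(0) = (n**2 + 7*n + 6)/(3*(n**2 + 7*n + 12)) − (0) = (n**2 + 7*n + 6)/(3*(n**2 + 7*n + 12)).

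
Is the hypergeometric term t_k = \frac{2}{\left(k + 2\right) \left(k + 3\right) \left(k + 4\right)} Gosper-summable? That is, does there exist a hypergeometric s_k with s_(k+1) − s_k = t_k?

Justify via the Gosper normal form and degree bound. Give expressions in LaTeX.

Yes. s_k = \frac{k \left(k + 5\right)}{6 \left(k + 2\right) \left(k + 3\right)}.

t_(k+1)/t_k = (k + 2)/(k + 5).
So A=k + 2 and B=k + 5, with C=1.
f must satisfy (k + 2)·f(k+1) − (k + 4)·f(k) = 1.
From deg A=1, deg B=1, deg C=0: d=2.
Match coefficients ⇒ f(k) = k*(k + 5)/12.
So s_k = (B(k−1)f/C)·t_k = (k*(k + 4)*(k + 5)/12)·t_k = k*(k + 5)/(6*(k + 2)*(k + 3)).
Verify: 2/(k**3 + 9*k**2 + 26*k + 24) matches t_k.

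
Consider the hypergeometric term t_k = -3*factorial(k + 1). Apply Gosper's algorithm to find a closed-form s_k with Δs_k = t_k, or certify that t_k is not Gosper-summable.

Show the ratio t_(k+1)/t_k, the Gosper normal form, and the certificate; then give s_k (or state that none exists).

none (Gosper's algorithm certifies no s_k)

Ratio r(k) = k + 2.
A = k + 2, B = 1, C = 1.
Solve (k + 2)·f(k+1) − (1)·f(k) = 1.
Degrees (1,0,0) ⇒ d ≤ -1.
d = -1 < 0 ⇒ no nonzero polynomial f; not summable.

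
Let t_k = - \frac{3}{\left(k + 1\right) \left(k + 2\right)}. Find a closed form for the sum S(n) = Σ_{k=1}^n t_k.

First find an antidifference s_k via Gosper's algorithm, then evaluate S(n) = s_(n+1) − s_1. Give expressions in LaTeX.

Ratio r(k) = (k + 1)/(k + 3).
Gosper form: A/B · C(k+1)/C(k) with A=k + 1, B=k + 3, C=1.
Need (k + 1)·f(k+1) − (k + 2)·f(k) = 1.
From deg A=1, deg B=1, deg C=0: d=1.
Coefficient equations give f(k) = k.
Get s_k = R·t_k = -3*k/(k + 1) with R(k) = B(k−1)f(k)/C(k) = k*(k + 2).
s_(k+1) − s_k = -3/(k**2 + 3*k + 2) = t_k.
Telescope: S(n) = s_(n+1) − s_(1) = 3*(-n - 1)/(n + 2) − (-3/2) = -3*n/(2*n + 4).

S(n) = - \frac{3 n}{2 n + 4}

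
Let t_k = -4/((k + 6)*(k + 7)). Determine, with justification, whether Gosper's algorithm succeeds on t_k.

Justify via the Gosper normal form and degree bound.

Yes. s_k = -2*k/(3*k + 18).

Step 1: r(k) = (k + 6)/(k + 8).
Factor: A=k + 6; B=k + 8; C=1.
Key eq: (k + 6)·f(k+1) = (k + 7)·f(k) + (1).
Bound: deg f ≤ 1.
Match coefficients ⇒ f(k) = k/6.
So s_k = (B(k−1)f/C)·t_k = (k*(k + 7)/6)·t_k = -2*k/(3*k + 18).
Check: Δs_k = -4/(k**2 + 13*k + 42). ✓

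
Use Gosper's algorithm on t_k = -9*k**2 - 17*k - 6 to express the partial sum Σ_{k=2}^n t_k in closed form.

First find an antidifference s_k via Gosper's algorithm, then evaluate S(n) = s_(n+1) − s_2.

Ratio r(k) = (9*k**2 + 35*k + 32)/(9*k**2 + 17*k + 6).
Gosper form: A/B · C(k+1)/C(k) with A=1, B=1, C=k**2 + 17*k/9 + 2/3.
Solve (1)·f(k+1) − (1)·f(k) = k**2 + 17*k/9 + 2/3.
From deg A=0, deg B=0, deg C=2: d=3.
Solve for f: f(k) = k*(3*k**2 + 4*k - 1)/9 (degree 3 ≤ 3).
Certificate R = B(k−1)f/C = k*(3*k**2 + 4*k - 1)/(9*k**2 + 17*k + 6) gives s_k = k*(-3*k**2 - 4*k + 1).
Δs = -9*k**2 - 17*k - 6, as required.
Σ_(k=2)^n t_k = s_(n+1) − s_(2) = (-3*n**3 - 13*n**2 - 16*n - 6) − (-38), i.e. -3*n**3 - 13*n**2 - 16*n + 32.

S(n) = -3*n**3 - 13*n**2 - 16*n + 32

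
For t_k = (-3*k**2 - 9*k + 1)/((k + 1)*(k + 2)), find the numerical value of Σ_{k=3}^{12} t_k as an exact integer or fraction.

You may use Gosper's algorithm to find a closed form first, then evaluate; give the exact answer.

The ratio is (k + 1)*(9*k + 3*(k + 1)**2 + 8)/((k + 3)*(3*k**2 + 9*k - 1)).
Gosper form: A/B · C(k+1)/C(k) with A=k + 1, B=k + 3, C=k**2 + 3*k - 1/3.
Need (k + 1)·f(k+1) − (k + 2)·f(k) = k**2 + 3*k - 1/3.
deg f ≤ 2 (via 1,1,2).
A polynomial solution: f(k) = k*(3*k - 4)/3.
Get s_k = R·t_k = k*(4 - 3*k)/(k + 1) with R(k) = B(k−1)f(k)/C(k) = k*(k + 2)*(3*k - 4)/(3*k**2 + 9*k - 1).
s_(k+1) − s_k = (-3*k**2 - 9*k + 1)/(k**2 + 3*k + 2) = t_k.
Σ_(k=3)^(12) t_k = s_(13) − s_(3) = -65/2 − (-15/4) = -115/4.

Σ = -115/4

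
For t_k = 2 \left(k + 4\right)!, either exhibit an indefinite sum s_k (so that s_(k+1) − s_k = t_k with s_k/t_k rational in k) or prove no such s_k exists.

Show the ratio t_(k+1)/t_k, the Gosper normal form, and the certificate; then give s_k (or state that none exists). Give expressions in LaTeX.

Compute t_(k+1)/t_k: get k + 5.
Factor: A=k + 5; B=1; C=1.
Solve (k + 5)·f(k+1) − (1)·f(k) = 1.
Bound: deg f ≤ -1.
d = -1 < 0 ⇒ no nonzero polynomial f; not summable.

none — t_k is not Gosper-summable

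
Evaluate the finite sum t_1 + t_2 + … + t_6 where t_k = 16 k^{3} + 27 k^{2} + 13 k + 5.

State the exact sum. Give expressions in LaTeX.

Σ = 9816

Step 1: r(k) = (16*k**3 + 75*k**2 + 115*k + 61)/(16*k**3 + 27*k**2 + 13*k + 5).
Take A(k)=1, B(k)=1, C(k)=k**3 + 27*k**2/16 + 13*k/16 + 5/16.
Key eq: (1)·f(k+1) = (1)·f(k) + (k**3 + 27*k**2/16 + 13*k/16 + 5/16).
Degrees (0,0,3) ⇒ d ≤ 4.
Coefficient equations give f(k) = k*(4*k**3 + k**2 - 3*k + 3)/16.
R(k) = B(k−1)·f(k)/C(k) = k*(4*k**3 + k**2 - 3*k + 3)/(16*k**3 + 27*k**2 + 13*k + 5); s_k = R·t_k = k*(4*k**3 + k**2 - 3*k + 3).
s_(k+1) − s_k = 16*k**3 + 27*k**2 + 13*k + 5 = t_k.
Telescoping: Σ = s_(7) − s_(1) = 9821 − (5) = 9816.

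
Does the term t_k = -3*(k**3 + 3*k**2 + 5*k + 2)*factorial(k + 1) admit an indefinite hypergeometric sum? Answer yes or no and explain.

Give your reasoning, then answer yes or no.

The ratio is (k**4 + 8*k**3 + 26*k**2 + 39*k + 22)/(k**3 + 3*k**2 + 5*k + 2).
A = k + 2, B = 1, C = k**3 + 3*k**2 + 5*k + 2.
Solve (k + 2)·f(k+1) − (1)·f(k) = k**3 + 3*k**2 + 5*k + 2.
From deg A=1, deg B=0, deg C=3: d=2.
Match coefficients ⇒ f(k) = k**2.
R(k) = B(k−1)·f(k)/C(k) = k**2/(k**3 + 3*k**2 + 5*k + 2); s_k = R·t_k = -3*k**2*factorial(k + 1).
s_(k+1) − s_k = -3*(k**3 + 3*k**2 + 5*k + 2)*factorial(k + 1) = t_k.

Yes. s_k = -3*k**2*factorial(k + 1).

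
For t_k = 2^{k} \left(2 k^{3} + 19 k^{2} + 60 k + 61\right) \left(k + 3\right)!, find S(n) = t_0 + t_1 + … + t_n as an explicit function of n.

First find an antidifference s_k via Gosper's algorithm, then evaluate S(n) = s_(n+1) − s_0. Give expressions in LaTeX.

Compute t_(k+1)/t_k: get 2*(2*k**4 + 33*k**3 + 204*k**2 + 558*k + 568)/(2*k**3 + 19*k**2 + 60*k + 61).
Normal form (A,B,C) = (2*k + 8, 1, k**3 + 19*k**2/2 + 30*k + 61/2).
f must satisfy (2*k + 8)·f(k+1) − (1)·f(k) = k**3 + 19*k**2/2 + 30*k + 61/2.
From deg A=1, deg B=0, deg C=3: d=2.
Solve for f: f(k) = (k + 1)*(k + 3)/2 (degree 2 ≤ 2).
Then R = B(k−1)f/C = (k + 1)*(k + 3)/(2*k**3 + 19*k**2 + 60*k + 61), so s_k = R(k)·t_k = 2**k*(k + 1)*(k + 3)*factorial(k + 3).
Verify: 2**k*(2*k**3 + 19*k**2 + 60*k + 61)*factorial(k + 3) matches t_k.
Σ_(k=0)^n t_k = s_(n+1) − s_(0) = (2**(n + 1)*(n + 2)*(n + 4)*factorial(n + 4)) − (18), i.e. 2*2**n*n**2*factorial(n + 4) + 12*2**n*n*factorial(n + 4) + 16*2**n*factorial(n + 4) - 18.

S(n) = 2 \cdot 2^{n} n^{2} \left(n + 4\right)! + 12 \cdot 2^{n} n \left(n + 4\right)! + 16 \cdot 2^{n} \left(n + 4\right)! - 18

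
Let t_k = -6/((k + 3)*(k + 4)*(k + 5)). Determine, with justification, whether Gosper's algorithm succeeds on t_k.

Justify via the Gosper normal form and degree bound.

The ratio is (k + 3)/(k + 6).
A = k + 3, B = k + 6, C = 1.
Solve (k + 3)·f(k+1) − (k + 5)·f(k) = 1.
Degrees (1,1,0) ⇒ d ≤ 2.
Match coefficients ⇒ f(k) = k*(k + 7)/24.
Get s_k = R·t_k = k*(-k - 7)/(4*(k + 3)*(k + 4)) with R(k) = B(k−1)f(k)/C(k) = k*(k + 5)*(k + 7)/24.
s_(k+1) − s_k = -6/(k**3 + 12*k**2 + 47*k + 60) = t_k.

Yes. s_k = k*(-k - 7)/(4*(k + 3)*(k + 4)).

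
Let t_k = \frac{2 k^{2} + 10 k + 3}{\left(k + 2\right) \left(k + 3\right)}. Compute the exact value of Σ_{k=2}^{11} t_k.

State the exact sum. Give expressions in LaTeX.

Ratio r(k) = (k + 2)*(10*k + 2*(k + 1)**2 + 13)/((k + 4)*(2*k**2 + 10*k + 3)).
Normal form (A,B,C) = (k + 2, k + 4, k**2 + 5*k + 3/2).
Key eq: (k + 2)·f(k+1) = (k + 3)·f(k) + (k**2 + 5*k + 3/2).
Bound: deg f ≤ 2.
Solving with deg f ≤ 2: f(k) = k*(4*k - 1)/4.
R(k) = B(k−1)·f(k)/C(k) = k*(k + 3)*(4*k - 1)/(2*(2*k**2 + 10*k + 3)); s_k = R·t_k = k*(4*k - 1)/(2*(k + 2)).
Check: Δs_k = (2*k**2 + 10*k + 3)/(k**2 + 5*k + 6). ✓
Evaluate s at k=12 and k=2: 141/7 and 7/4; difference 515/28.

Σ = 515/28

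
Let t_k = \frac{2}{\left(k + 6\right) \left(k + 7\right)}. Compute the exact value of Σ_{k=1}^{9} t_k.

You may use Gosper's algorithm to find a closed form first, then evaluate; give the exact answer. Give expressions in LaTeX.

Σ = 9/56

Ratio r(k) = (k + 6)/(k + 8).
Factor: A=k + 6; B=k + 8; C=1.
Need (k + 6)·f(k+1) − (k + 7)·f(k) = 1.
Degrees (1,1,0) ⇒ d ≤ 1.
Match coefficients ⇒ f(k) = k/6.
Then R = B(k−1)f/C = k*(k + 7)/6, so s_k = R(k)·t_k = k/(3*(k + 6)).
Check: Δs_k = 2/(k**2 + 13*k + 42). ✓
Telescoping: Σ = s_(10) − s_(1) = 5/24 − (1/21) = 9/56.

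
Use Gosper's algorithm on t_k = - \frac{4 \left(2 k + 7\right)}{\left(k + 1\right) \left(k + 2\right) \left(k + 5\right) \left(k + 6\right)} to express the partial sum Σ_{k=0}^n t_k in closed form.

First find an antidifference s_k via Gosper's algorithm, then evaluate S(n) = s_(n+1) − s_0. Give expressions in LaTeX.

The ratio is (k + 1)*(k + 5)*(2*k + 9)/((k + 3)*(k + 7)*(2*k + 7)).
Gosper form: A/B · C(k+1)/C(k) with A=k + 1, B=k + 7, C=k**3 + 21*k**2/2 + 73*k/2 + 42.
Key eq: (k + 1)·f(k+1) = (k + 6)·f(k) + (k**3 + 21*k**2/2 + 73*k/2 + 42).
Degrees (1,1,3) ⇒ d ≤ 5.
Match coefficients ⇒ f(k) = k*(k + 2)*(k + 3)*(k + 4)*(k + 6)/10.
Then R = B(k−1)f/C = k*(k + 2)*(k + 6)**2/(5*(2*k + 7)), so s_k = R(k)·t_k = 4*k*(-k - 6)/(5*(k**2 + 6*k + 5)).
Verify: 4*(-2*k - 7)/(k**4 + 14*k**3 + 65*k**2 + 112*k + 60) matches t_k.
Σ_(k=0)^n t_k = s_(n+1) − s_(0) = (4*(-n**2 - 8*n - 7)/(5*(n**2 + 8*n + 12))) − (0), i.e. 4*(-n**2 - 8*n - 7)/(5*(n**2 + 8*n + 12)).

S(n) = \frac{4 \left(- n^{2} - 8 n - 7\right)}{5 \left(n^{2} + 8 n + 12\right)}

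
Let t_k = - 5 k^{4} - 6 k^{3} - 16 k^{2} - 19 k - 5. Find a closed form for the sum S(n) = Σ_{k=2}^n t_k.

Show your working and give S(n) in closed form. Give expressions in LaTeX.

S(n) = - n^{5} - 4 n^{4} - 10 n^{3} - 19 n^{2} - 17 n + 51

r(k) = (5*k**4 + 26*k**3 + 64*k**2 + 89*k + 51)/(5*k**4 + 6*k**3 + 16*k**2 + 19*k + 5) after simplifying.
Gosper form: A/B · C(k+1)/C(k) with A=1, B=1, C=k**4 + 6*k**3/5 + 16*k**2/5 + 19*k/5 + 1.
Key eq: (1)·f(k+1) = (1)·f(k) + (k**4 + 6*k**3/5 + 16*k**2/5 + 19*k/5 + 1).
From deg A=0, deg B=0, deg C=4: d=5.
A polynomial solution: f(k) = k*(k**4 - k**3 + 4*k**2 + 3*k - 2)/5.
Certificate R = B(k−1)f/C = k*(k**4 - k**3 + 4*k**2 + 3*k - 2)/(5*k**4 + 6*k**3 + 16*k**2 + 19*k + 5) gives s_k = k*(-k**4 + k**3 - 4*k**2 - 3*k + 2).
Verify: -5*k**4 - 6*k**3 - 16*k**2 - 19*k - 5 matches t_k.
Telescope: S(n) = s_(n+1) − s_(2) = -n**5 - 4*n**4 - 10*n**3 - 19*n**2 - 17*n - 5 − (-56) = -n**5 - 4*n**4 - 10*n**3 - 19*n**2 - 17*n + 51.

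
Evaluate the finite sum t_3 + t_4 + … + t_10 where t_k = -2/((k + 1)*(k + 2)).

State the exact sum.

Σ = -1/3

Step 1: r(k) = (k + 1)/(k + 3).
So A=k + 1 and B=k + 3, with C=1.
Set up (k + 1)·f(k+1) − (k + 2)·f(k) − (1) = 0.
d = 1 from the (1,1,0) case.
Match coefficients ⇒ f(k) = k.
Then R = B(k−1)f/C = k*(k + 2), so s_k = R(k)·t_k = -2*k/(k + 1).
Δs = -2/(k**2 + 3*k + 2), as required.
Σ_(k=3)^(10) t_k = s_(11) − s_(3) = -11/6 − (-3/2) = -1/3.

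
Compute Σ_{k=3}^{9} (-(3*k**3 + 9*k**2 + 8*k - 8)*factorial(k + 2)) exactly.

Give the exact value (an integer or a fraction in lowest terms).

Step 1: r(k) = (k + 3)*(8*k + 3*(k + 1)**3 + 9*(k + 1)**2)/(3*k**3 + 9*k**2 + 8*k - 8).
So A=k + 3 and B=1, with C=k**3 + 3*k**2 + 8*k/3 - 8/3.
Need (k + 3)·f(k+1) − (1)·f(k) = k**3 + 3*k**2 + 8*k/3 - 8/3.
deg f ≤ 2 (via 1,0,3).
Coefficient equations give f(k) = (3*k**2 - 3*k - 4)/3.
R(k) = B(k−1)·f(k)/C(k) = (3*k**2 - 3*k - 4)/(3*k**3 + 9*k**2 + 8*k - 8); s_k = R·t_k = (-3*k**2 + 3*k + 4)*factorial(k + 2).
Verify: -(3*k**3 + 9*k**2 + 8*k - 8)*factorial(k + 2) matches t_k.
Sum = s_(10) − s_(3); s_(10) = -127414425600, s_(3) = -1680 ⇒ -127414423920.

Σ = -127414423920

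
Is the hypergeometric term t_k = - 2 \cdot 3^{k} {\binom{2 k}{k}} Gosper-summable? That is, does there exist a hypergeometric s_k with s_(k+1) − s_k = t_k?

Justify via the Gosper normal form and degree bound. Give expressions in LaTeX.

t_(k+1)/t_k = 6*(2*k + 1)/(k + 1).
So A=12*k + 6 and B=k + 1, with C=1.
Solve (12*k + 6)·f(k+1) − (k)·f(k) = 1.
From deg A=1, deg B=1, deg C=0: d=-1.
Bound -1 < 0, so the key equation has no polynomial solution.

No — key equation has no polynomial f.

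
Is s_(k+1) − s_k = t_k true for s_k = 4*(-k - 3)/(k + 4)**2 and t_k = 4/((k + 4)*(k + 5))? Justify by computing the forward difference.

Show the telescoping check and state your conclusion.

s_(k+1) = 4*(-k - 4)/(k + 5)**2
s_(k+1) − s_k = 4*(k**2 + 7*k + 11)/(k**4 + 18*k**3 + 121*k**2 + 360*k + 400)
(s_(k+1) − s_k) − t_k = 4*(-2*k - 9)/(k**4 + 18*k**3 + 121*k**2 + 360*k + 400)

Invalid: residual 4*(-2*k - 9)/(k**4 + 18*k**3 + 121*k**2 + 360*k + 400) ≠ 0.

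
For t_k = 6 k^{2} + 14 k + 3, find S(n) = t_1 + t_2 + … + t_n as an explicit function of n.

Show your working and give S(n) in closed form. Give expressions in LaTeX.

S(n) = n \left(2 n^{2} + 10 n + 11\right)

r(k) = (6*k**2 + 26*k + 23)/(6*k**2 + 14*k + 3) after simplifying.
Take A(k)=1, B(k)=1, C(k)=k**2 + 7*k/3 + 1/2.
Key eq: (1)·f(k+1) = (1)·f(k) + (k**2 + 7*k/3 + 1/2).
deg f ≤ 3 (via 0,0,2).
A polynomial solution: f(k) = k*(2*k**2 + 4*k - 3)/6.
Get s_k = R·t_k = k*(2*k**2 + 4*k - 3) with R(k) = B(k−1)f(k)/C(k) = k*(2*k**2 + 4*k - 3)/(6*k**2 + 14*k + 3).
Check: Δs_k = 6*k**2 + 14*k + 3. ✓
s_(n+1) = 2*n**3 + 10*n**2 + 11*n + 3 and s_(1) = 3, so S(n) = n*(2*n**2 + 10*n + 11).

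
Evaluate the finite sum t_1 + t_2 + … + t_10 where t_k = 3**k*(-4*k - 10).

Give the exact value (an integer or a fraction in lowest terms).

t_(k+1)/t_k = 3*(2*k + 7)/(2*k + 5).
So A=3 and B=1, with C=k + 5/2.
Set up (3)·f(k+1) − (1)·f(k) − (k + 5/2) = 0.
Degrees (0,0,1) ⇒ d ≤ 1.
Coefficient equations give f(k) = (k + 1)/2.
R(k) = B(k−1)·f(k)/C(k) = (k + 1)/(2*k + 5); s_k = R·t_k = -2*3**k*(k + 1).
s_(k+1) − s_k = 3**k*(-4*k - 10) = t_k.
Telescoping: Σ = s_(11) − s_(1) = -4251528 − (-12) = -4251516.

Σ = -4251516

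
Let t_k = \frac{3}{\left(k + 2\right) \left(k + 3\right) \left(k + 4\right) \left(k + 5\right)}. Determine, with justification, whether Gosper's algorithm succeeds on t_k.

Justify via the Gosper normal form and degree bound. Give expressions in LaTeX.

Compute t_(k+1)/t_k: get (k + 2)/(k + 6).
A = k + 2, B = k + 6, C = 1.
Key eq: (k + 2)·f(k+1) = (k + 5)·f(k) + (1).
From deg A=1, deg B=1, deg C=0: d=3.
Match coefficients ⇒ f(k) = k*(k**2 + 9*k + 26)/72.
Certificate R = B(k−1)f/C = k*(k + 5)*(k**2 + 9*k + 26)/72 gives s_k = k*(k**2 + 9*k + 26)/(24*(k + 2)*(k + 3)*(k + 4)).
s_(k+1) − s_k = 3/(k**4 + 14*k**3 + 71*k**2 + 154*k + 120) = t_k.

Yes. s_k = \frac{k \left(k^{2} + 9 k + 26\right)}{24 \left(k + 2\right) \left(k + 3\right) \left(k + 4\right)}.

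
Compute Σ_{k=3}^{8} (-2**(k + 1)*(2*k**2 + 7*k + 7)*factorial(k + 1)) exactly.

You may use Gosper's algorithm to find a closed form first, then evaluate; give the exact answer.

Σ = -37158910464

The ratio is 2*(2*k**3 + 15*k**2 + 38*k + 32)/(2*k**2 + 7*k + 7).
Take A(k)=2*k + 4, B(k)=1, C(k)=k**2 + 7*k/2 + 7/2.
Set up (2*k + 4)·f(k+1) − (1)·f(k) − (k**2 + 7*k/2 + 7/2) = 0.
From deg A=1, deg B=0, deg C=2: d=1.
Match coefficients ⇒ f(k) = (k + 1)/2.
Certificate R = B(k−1)f/C = (k + 1)/(2*k**2 + 7*k + 7) gives s_k = -2**(k + 1)*(k + 1)*factorial(k + 1).
Check: Δs_k = -2**(k + 1)*(2*k**2 + 7*k + 7)*factorial(k + 1). ✓
Σ_(k=3)^(8) t_k = s_(9) − s_(3) = -37158912000 − (-1536) = -37158910464.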